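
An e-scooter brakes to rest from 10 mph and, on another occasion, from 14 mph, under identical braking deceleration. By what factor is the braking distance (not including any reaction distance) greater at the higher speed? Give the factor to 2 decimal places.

Braking distance d = v²/(2a), so with a fixed, d ∝ v².
Factor = (14/10)² = 1.4000² = 1.9600.

Factor ≈ 1.96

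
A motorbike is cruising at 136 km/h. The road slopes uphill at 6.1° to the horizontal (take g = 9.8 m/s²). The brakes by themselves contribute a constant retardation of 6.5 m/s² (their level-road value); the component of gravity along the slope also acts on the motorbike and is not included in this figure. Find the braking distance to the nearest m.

Braking distance ≈ 95 m

136 km/h ÷ 3.6 = 37.7778 m/s.
Gravity along the uphill slope adds to the braking deceleration: a_eff = 6.500 + 9.8·sin 6.1° = 6.500 + 1.041 = 7.541 m/s².
Braking distance = v²/(2a) = 37.7778² / (2 × 7.541) = 1427.162 / 15.082 = 94.627 m.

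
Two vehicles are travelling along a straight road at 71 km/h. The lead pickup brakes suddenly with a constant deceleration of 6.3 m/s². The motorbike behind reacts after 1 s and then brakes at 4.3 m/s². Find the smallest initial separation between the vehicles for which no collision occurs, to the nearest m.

Minimum gap ≈ 34 m

71 km/h ÷ 3.6 = 19.7222 m/s.
Leader travels v²/(2a_L) = 388.965 / 12.600 = 30.870 m before stopping.
Follower covers v·t_r = 19.7222 × 1 = 19.722 m while reacting, then v²/(2a_F) = 388.965 / 8.600 = 45.228 m while braking, for a total of 19.722 + 45.228 = 64.950 m.
Since a_F ≤ a_L and the follower starts braking later, the follower is never slower than the leader, so the closest approach is when both have stopped.
Minimum gap = 64.950 − 30.870 = 34.080 m.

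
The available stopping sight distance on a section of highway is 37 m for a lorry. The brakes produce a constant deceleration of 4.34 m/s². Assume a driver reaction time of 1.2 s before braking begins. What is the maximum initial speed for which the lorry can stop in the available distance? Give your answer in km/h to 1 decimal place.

Stopping distance: v·t_r + v²/(2a) = 37 with t_r = 1.2 s and a = 4.340 m/s².
So v² + 10.416 v − 321.16 = 0.
Positive root: v = −a·t_r + √((a·t_r)² + 2a·d) = −5.208 + √(27.123 + 321.16) = 13.4543 m/s.
13.4543 m/s × 3.6 = 48.435 km/h.

Maximum speed ≈ 48.4 km/h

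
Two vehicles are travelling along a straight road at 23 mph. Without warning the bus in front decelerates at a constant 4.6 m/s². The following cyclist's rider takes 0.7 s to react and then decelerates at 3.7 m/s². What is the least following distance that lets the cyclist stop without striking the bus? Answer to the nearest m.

23 mph × 0.44704 = 10.2819 m/s.
Leader travels v²/(2a_L) = 105.717 / 9.200 = 11.491 m before stopping.
Follower covers v·t_r = 10.2819 × 0.7 = 7.197 m while reacting, then v²/(2a_F) = 105.717 / 7.400 = 14.286 m while braking, for a total of 7.197 + 14.286 = 21.483 m.
Since a_F ≤ a_L and the follower starts braking later, the follower is never slower than the leader, so the closest approach is when both have stopped.
Minimum gap = 21.483 − 11.491 = 9.992 m.

Minimum gap ≈ 10 m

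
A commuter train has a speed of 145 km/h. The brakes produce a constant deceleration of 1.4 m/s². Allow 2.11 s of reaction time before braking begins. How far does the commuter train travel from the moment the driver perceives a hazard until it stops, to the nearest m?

Total stopping distance ≈ 664 m

145 km/h ÷ 3.6 = 40.2778 m/s.
Reaction distance = v·t_r = 40.2778 × 2.11 = 84.986 m.
Braking distance = v²/(2a) = 40.2778² / (2 × 1.400) = 1622.301 / 2.800 = 579.393 m.
Total = 84.986 + 579.393 = 664.379 m.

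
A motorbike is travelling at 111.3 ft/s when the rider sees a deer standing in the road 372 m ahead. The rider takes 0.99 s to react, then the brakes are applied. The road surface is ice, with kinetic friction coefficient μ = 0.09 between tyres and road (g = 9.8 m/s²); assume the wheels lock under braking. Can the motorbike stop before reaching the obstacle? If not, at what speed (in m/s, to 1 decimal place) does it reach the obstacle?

111.3 ft/s × 0.3048 = 33.9242 m/s.
a = μg = 0.09 × 9.8 = 0.882 m/s².
Reaction distance = 33.9242 × 0.99 = 33.585 m.
Braking distance needed to stop: v²/(2a) = 1150.851 / 1.764 = 652.410 m, so total needed = 33.585 + 652.410 = 685.995 m > 372 m — it cannot stop.
Distance remaining when braking begins: 372 − 33.585 = 338.415 m.
v² = v₀² − 2a·d = 1150.851 − 2 × 0.882 × 338.415 = 553.887 m²/s².
v = √553.887 = 23.535 m/s.

No — it strikes the obstacle at 23.5 m/s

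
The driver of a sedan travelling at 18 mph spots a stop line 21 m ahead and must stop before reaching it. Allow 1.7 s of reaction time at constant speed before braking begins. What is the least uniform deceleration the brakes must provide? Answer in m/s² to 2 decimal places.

18 mph × 0.44704 = 8.0467 m/s.
Distance covered during reaction = 8.0467 × 1.7 = 13.679 m.
Distance available for braking: 21 − 13.679 = 7.321 m.
v² = 2a·d ⇒ a = v²/(2d) = 8.0467² / (2 × 7.321) = 64.749 / 14.642 = 4.4221 m/s².

Required deceleration ≈ 4.42 m/s²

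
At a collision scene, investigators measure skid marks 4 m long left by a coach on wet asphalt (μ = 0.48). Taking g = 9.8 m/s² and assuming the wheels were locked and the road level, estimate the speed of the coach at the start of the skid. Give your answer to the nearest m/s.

Deceleration a = μg = 0.48 × 9.8 = 4.704 m/s².
v = √(2a·d) = √(2 × 4.704 × 4) = √37.632 = 6.1345 m/s.

Initial speed ≈ 6 m/s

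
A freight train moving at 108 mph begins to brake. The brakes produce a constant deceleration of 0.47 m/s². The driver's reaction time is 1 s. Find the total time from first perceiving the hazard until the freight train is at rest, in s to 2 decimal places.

108 mph × 0.44704 = 48.2803 m/s.
Braking time = v/a = 48.2803 / 0.470 = 102.724 s.
Total = 1 + 102.724 = 103.724 s.

Total time ≈ 103.72 s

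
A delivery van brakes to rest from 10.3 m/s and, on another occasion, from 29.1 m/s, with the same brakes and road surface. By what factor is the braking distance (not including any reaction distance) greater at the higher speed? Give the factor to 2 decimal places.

Factor ≈ 7.98

Braking distance d = v²/(2a), so with a fixed, d ∝ v².
Factor = (29.1/10.3)² = 2.8252² = 7.9818.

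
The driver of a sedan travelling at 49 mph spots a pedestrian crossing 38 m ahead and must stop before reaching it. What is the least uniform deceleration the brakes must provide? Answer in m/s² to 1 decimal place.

Required deceleration ≈ 6.3 m/s²

49 mph × 0.44704 = 21.9050 m/s.
v² = 2a·d ⇒ a = v²/(2d) = 21.9050² / (2 × 38.000) = 479.829 / 76.000 = 6.3135 m/s².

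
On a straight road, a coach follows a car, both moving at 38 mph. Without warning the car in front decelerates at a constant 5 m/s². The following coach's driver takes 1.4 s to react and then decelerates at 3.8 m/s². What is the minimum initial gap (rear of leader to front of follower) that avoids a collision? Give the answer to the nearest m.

Minimum gap ≈ 33 m

38 mph × 0.44704 = 16.9875 m/s.
Leader travels v²/(2a_L) = 288.575 / 10.000 = 28.857 m before stopping.
Follower covers v·t_r = 16.9875 × 1.4 = 23.782 m while reacting, then v²/(2a_F) = 288.575 / 7.600 = 37.970 m while braking, for a total of 23.782 + 37.970 = 61.752 m.
Since a_F ≤ a_L and the follower starts braking later, the follower is never slower than the leader, so the closest approach is when both have stopped.
Minimum gap = 61.752 − 28.857 = 32.895 m.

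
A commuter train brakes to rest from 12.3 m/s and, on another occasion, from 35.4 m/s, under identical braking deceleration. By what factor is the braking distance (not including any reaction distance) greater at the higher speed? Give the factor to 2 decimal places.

Factor ≈ 8.28

Braking distance d = v²/(2a), so with a fixed, d ∝ v².
Factor = (35.4/12.3)² = 2.8780² = 8.2829.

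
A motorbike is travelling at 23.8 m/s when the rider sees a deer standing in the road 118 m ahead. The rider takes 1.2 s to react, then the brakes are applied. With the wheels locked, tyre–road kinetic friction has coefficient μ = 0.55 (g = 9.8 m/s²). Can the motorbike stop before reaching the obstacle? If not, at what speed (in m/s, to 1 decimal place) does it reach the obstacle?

Yes — it stops about 36.9 m short of the obstacle, so it never reaches it

a = μg = 0.55 × 9.8 = 5.390 m/s².
Reaction distance = 23.8000 × 1.2 = 28.560 m.
Braking distance = v²/(2a) = 566.440 / 10.780 = 52.545 m.
Total stopping distance = 28.560 + 52.545 = 81.105 m, vs 118 m available — it stops with 118 − 81.105 = 36.895 m to spare.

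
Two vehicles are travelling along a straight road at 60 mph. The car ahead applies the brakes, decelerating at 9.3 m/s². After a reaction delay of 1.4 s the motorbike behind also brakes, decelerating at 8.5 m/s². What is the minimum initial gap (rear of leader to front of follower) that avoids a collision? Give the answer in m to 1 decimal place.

Minimum gap ≈ 41.2 m

60 mph × 0.44704 = 26.8224 m/s.
Leader travels v²/(2a_L) = 719.441 / 18.600 = 38.680 m before stopping.
Follower covers v·t_r = 26.8224 × 1.4 = 37.551 m while reacting, then v²/(2a_F) = 719.441 / 17.000 = 42.320 m while braking, for a total of 37.551 + 42.320 = 79.871 m.
Since a_F ≤ a_L and the follower starts braking later, the follower is never slower than the leader, so the closest approach is when both have stopped.
Minimum gap = 79.871 − 38.680 = 41.191 m.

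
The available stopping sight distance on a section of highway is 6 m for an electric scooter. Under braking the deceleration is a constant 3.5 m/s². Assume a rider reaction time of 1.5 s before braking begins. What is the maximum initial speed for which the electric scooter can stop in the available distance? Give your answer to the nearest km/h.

Stopping distance: v·t_r + v²/(2a) = 6 with t_r = 1.5 s and a = 3.500 m/s².
So v² + 10.500 v − 42.00 = 0.
Positive root: v = −a·t_r + √((a·t_r)² + 2a·d) = −5.250 + √(27.562 + 42.00) = 3.0904 m/s.
3.0904 m/s × 3.6 = 11.125 km/h.

Maximum speed ≈ 11 km/h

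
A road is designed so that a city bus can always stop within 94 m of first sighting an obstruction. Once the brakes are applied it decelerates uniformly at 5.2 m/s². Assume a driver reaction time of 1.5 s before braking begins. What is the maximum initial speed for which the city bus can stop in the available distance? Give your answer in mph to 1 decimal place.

Maximum speed ≈ 54.6 mph

Stopping distance: v·t_r + v²/(2a) = 94 with t_r = 1.5 s and a = 5.200 m/s².
So v² + 15.600 v − 977.60 = 0.
Positive root: v = −a·t_r + √((a·t_r)² + 2a·d) = −7.800 + √(60.840 + 977.60) = 24.4248 m/s.
24.4248 m/s ÷ 0.44704 = 54.637 mph.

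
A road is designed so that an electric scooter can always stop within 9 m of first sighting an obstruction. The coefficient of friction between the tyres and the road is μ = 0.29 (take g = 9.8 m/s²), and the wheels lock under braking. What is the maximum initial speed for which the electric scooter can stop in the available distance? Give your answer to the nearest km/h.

Maximum speed ≈ 26 km/h

a = μg = 0.29 × 9.8 = 2.842 m/s².
v²/(2a) = d ⇒ v = √(2 × 2.842 × 9) = √51.16 = 7.1526 m/s.
7.1526 m/s × 3.6 = 25.749 km/h.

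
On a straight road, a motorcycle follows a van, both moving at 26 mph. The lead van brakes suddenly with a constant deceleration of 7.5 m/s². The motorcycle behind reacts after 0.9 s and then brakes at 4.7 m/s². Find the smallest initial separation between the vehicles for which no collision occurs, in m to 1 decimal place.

26 mph × 0.44704 = 11.6230 m/s.
Leader travels v²/(2a_L) = 135.094 / 15.000 = 9.006 m before stopping.
Follower covers v·t_r = 11.6230 × 0.9 = 10.461 m while reacting, then v²/(2a_F) = 135.094 / 9.400 = 14.372 m while braking, for a total of 10.461 + 14.372 = 24.833 m.
Since a_F ≤ a_L and the follower starts braking later, the follower is never slower than the leader, so the closest approach is when both have stopped.
Minimum gap = 24.833 − 9.006 = 15.827 m.

Minimum gap ≈ 15.8 m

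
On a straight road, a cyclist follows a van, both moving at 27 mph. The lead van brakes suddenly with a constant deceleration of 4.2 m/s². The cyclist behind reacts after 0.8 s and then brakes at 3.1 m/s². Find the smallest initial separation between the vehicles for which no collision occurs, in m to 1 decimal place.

27 mph × 0.44704 = 12.0701 m/s.
Leader travels v²/(2a_L) = 145.687 / 8.400 = 17.344 m before stopping.
Follower covers v·t_r = 12.0701 × 0.8 = 9.656 m while reacting, then v²/(2a_F) = 145.687 / 6.200 = 23.498 m while braking, for a total of 9.656 + 23.498 = 33.154 m.
Since a_F ≤ a_L and the follower starts braking later, the follower is never slower than the leader, so the closest approach is when both have stopped.
Minimum gap = 33.154 − 17.344 = 15.810 m.

Minimum gap ≈ 15.8 m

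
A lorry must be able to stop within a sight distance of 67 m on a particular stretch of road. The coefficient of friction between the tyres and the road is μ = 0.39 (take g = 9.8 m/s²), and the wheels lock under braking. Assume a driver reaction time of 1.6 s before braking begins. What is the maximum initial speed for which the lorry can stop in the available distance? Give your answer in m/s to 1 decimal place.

Maximum speed ≈ 17.3 m/s

a = μg = 0.39 × 9.8 = 3.822 m/s².
Stopping distance: v·t_r + v²/(2a) = 67 with t_r = 1.6 s and a = 3.822 m/s².
So v² + 12.230 v − 512.15 = 0.
Positive root: v = −a·t_r + √((a·t_r)² + 2a·d) = −6.115 + √(37.393 + 512.15) = 17.3273 m/s.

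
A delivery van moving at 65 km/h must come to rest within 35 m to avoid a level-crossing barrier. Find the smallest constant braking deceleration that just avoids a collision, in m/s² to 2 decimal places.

Required deceleration ≈ 4.66 m/s²

65 km/h ÷ 3.6 = 18.0556 m/s.
v² = 2a·d ⇒ a = v²/(2d) = 18.0556² / (2 × 35.000) = 326.005 / 70.000 = 4.6572 m/s².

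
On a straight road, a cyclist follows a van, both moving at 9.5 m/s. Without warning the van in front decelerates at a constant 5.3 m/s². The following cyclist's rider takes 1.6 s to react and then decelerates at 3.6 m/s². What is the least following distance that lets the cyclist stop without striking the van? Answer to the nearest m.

Leader travels v²/(2a_L) = 90.250 / 10.600 = 8.514 m before stopping.
Follower covers v·t_r = 9.5000 × 1.6 = 15.200 m while reacting, then v²/(2a_F) = 90.250 / 7.200 = 12.535 m while braking, for a total of 15.200 + 12.535 = 27.735 m.
Since a_F ≤ a_L and the follower starts braking later, the follower is never slower than the leader, so the closest approach is when both have stopped.
Minimum gap = 27.735 − 8.514 = 19.221 m.

Minimum gap ≈ 19 m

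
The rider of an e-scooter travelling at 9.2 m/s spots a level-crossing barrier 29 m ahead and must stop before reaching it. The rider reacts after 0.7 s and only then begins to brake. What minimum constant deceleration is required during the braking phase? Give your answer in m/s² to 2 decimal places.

Required deceleration ≈ 1.88 m/s²

Distance covered during reaction = 9.2000 × 0.7 = 6.440 m.
Distance available for braking: 29 − 6.440 = 22.560 m.
v² = 2a·d ⇒ a = v²/(2d) = 9.2000² / (2 × 22.560) = 84.640 / 45.120 = 1.8759 m/s².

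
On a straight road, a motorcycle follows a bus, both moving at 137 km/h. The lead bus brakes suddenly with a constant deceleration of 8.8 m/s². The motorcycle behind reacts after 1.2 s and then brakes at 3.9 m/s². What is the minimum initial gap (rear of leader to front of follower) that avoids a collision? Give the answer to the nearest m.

Minimum gap ≈ 149 m

137 km/h ÷ 3.6 = 38.0556 m/s.
Leader travels v²/(2a_L) = 1448.229 / 17.600 = 82.286 m before stopping.
Follower covers v·t_r = 38.0556 × 1.2 = 45.667 m while reacting, then v²/(2a_F) = 1448.229 / 7.800 = 185.670 m while braking, for a total of 45.667 + 185.670 = 231.337 m.
Since a_F ≤ a_L and the follower starts braking later, the follower is never slower than the leader, so the closest approach is when both have stopped.
Minimum gap = 231.337 − 82.286 = 149.051 m.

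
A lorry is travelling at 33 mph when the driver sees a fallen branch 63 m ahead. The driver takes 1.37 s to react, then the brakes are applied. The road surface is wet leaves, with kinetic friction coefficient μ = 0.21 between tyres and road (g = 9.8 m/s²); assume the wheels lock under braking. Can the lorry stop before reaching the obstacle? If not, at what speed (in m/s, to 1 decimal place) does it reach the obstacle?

33 mph × 0.44704 = 14.7523 m/s.
a = μg = 0.21 × 9.8 = 2.058 m/s².
Reaction distance = 14.7523 × 1.37 = 20.211 m.
Braking distance needed to stop: v²/(2a) = 217.630 / 4.116 = 52.874 m, so total needed = 20.211 + 52.874 = 73.085 m > 63 m — it cannot stop.
Distance remaining when braking begins: 63 − 20.211 = 42.789 m.
v² = v₀² − 2a·d = 217.630 − 2 × 2.058 × 42.789 = 41.510 m²/s².
v = √41.510 = 6.443 m/s.

No — it strikes the obstacle at 6.4 m/s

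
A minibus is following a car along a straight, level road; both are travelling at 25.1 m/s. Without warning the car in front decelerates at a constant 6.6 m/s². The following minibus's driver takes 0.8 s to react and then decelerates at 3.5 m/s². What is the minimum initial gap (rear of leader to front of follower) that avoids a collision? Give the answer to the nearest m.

Leader travels v²/(2a_L) = 630.010 / 13.200 = 47.728 m before stopping.
Follower covers v·t_r = 25.1000 × 0.8 = 20.080 m while reacting, then v²/(2a_F) = 630.010 / 7.000 = 90.001 m while braking, for a total of 20.080 + 90.001 = 110.081 m.
Since a_F ≤ a_L and the follower starts braking later, the follower is never slower than the leader, so the closest approach is when both have stopped.
Minimum gap = 110.081 − 47.728 = 62.353 m.

Minimum gap ≈ 62 m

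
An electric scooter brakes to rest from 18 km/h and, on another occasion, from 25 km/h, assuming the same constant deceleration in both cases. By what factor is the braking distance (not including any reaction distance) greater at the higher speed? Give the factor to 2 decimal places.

Braking distance d = v²/(2a), so with a fixed, d ∝ v².
Factor = (25/18)² = 1.3889² = 1.9290.

Factor ≈ 1.93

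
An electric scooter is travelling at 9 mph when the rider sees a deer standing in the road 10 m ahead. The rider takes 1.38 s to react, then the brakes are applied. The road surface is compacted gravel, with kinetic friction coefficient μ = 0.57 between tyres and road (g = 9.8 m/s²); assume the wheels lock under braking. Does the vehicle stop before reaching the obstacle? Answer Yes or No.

9 mph × 0.44704 = 4.0234 m/s.
a = μg = 0.57 × 9.8 = 5.586 m/s².
Reaction distance = 4.0234 × 1.38 = 5.552 m.
Braking distance = v²/(2a) = 16.188 / 11.172 = 1.449 m.
Total stopping distance = 5.552 + 1.449 = 7.001 m, vs 10 m available — it stops with 10 − 7.001 = 2.999 m to spare.

Yes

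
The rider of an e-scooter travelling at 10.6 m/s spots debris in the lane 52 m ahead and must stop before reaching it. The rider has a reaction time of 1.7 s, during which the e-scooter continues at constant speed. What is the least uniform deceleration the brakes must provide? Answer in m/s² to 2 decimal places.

Distance covered during reaction = 10.6000 × 1.7 = 18.020 m.
Distance available for braking: 52 − 18.020 = 33.980 m.
v² = 2a·d ⇒ a = v²/(2d) = 10.6000² / (2 × 33.980) = 112.360 / 67.960 = 1.6533 m/s².

Required deceleration ≈ 1.65 m/s²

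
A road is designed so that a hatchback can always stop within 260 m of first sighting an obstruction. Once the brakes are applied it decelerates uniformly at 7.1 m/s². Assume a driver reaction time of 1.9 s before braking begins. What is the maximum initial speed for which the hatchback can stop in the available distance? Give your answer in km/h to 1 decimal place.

Maximum speed ≈ 175.5 km/h

Stopping distance: v·t_r + v²/(2a) = 260 with t_r = 1.9 s and a = 7.100 m/s².
So v² + 26.980 v − 3692.00 = 0.
Positive root: v = −a·t_r + √((a·t_r)² + 2a·d) = −13.490 + √(181.980 + 3692.00) = 48.7513 m/s.
48.7513 m/s × 3.6 = 175.505 km/h.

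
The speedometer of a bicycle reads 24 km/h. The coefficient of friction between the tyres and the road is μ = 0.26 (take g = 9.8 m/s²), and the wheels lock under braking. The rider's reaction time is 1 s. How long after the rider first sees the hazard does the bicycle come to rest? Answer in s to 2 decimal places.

Total time ≈ 3.62 s

24 km/h ÷ 3.6 = 6.6667 m/s.
a = μg = 0.26 × 9.8 = 2.548 m/s².
Braking time = v/a = 6.6667 / 2.548 = 2.616 s.
Total = 1 + 2.616 = 3.616 s.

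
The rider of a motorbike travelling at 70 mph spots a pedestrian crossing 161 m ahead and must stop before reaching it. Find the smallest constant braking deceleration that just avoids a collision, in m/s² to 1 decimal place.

70 mph × 0.44704 = 31.2928 m/s.
v² = 2a·d ⇒ a = v²/(2d) = 31.2928² / (2 × 161.000) = 979.239 / 322.000 = 3.0411 m/s².

Required deceleration ≈ 3.0 m/s²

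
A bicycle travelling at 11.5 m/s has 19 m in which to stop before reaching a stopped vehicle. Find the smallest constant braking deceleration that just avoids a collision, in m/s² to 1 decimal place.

v² = 2a·d ⇒ a = v²/(2d) = 11.5000² / (2 × 19.000) = 132.250 / 38.000 = 3.4803 m/s².

Required deceleration ≈ 3.5 m/s²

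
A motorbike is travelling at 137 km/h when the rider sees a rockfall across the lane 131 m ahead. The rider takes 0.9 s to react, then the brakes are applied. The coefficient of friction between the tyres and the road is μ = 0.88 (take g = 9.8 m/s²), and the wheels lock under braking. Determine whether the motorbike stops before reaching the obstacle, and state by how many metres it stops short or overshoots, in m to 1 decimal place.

Yes — it stops 12.8 m short of the obstacle

137 km/h ÷ 3.6 = 38.0556 m/s.
a = μg = 0.88 × 9.8 = 8.624 m/s².
Reaction distance = 38.0556 × 0.9 = 34.250 m.
Braking distance = v²/(2a) = 1448.229 / 17.248 = 83.965 m.
Total stopping distance = 34.250 + 83.965 = 118.215 m, vs 131 m available — it stops with 131 − 118.215 = 12.785 m to spare.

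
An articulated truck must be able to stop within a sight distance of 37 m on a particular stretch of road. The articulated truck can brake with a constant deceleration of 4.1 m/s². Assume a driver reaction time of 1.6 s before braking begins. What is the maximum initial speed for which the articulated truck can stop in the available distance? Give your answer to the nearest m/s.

Stopping distance: v·t_r + v²/(2a) = 37 with t_r = 1.6 s and a = 4.100 m/s².
So v² + 13.120 v − 303.40 = 0.
Positive root: v = −a·t_r + √((a·t_r)² + 2a·d) = −6.560 + √(43.034 + 303.40) = 12.0527 m/s.

Maximum speed ≈ 12 m/s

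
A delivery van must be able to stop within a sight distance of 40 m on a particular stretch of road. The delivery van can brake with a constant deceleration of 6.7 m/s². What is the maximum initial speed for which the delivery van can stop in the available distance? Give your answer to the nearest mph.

v²/(2a) = d ⇒ v = √(2 × 6.700 × 40) = √536.00 = 23.1517 m/s.
23.1517 m/s ÷ 0.44704 = 51.789 mph.

Maximum speed ≈ 52 mph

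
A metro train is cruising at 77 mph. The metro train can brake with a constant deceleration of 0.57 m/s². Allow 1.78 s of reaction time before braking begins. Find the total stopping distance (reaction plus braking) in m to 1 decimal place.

Total stopping distance ≈ 1100.6 m

77 mph × 0.44704 = 34.4221 m/s.
Reaction distance = v·t_r = 34.4221 × 1.78 = 61.271 m.
Braking distance = v²/(2a) = 34.4221² / (2 × 0.570) = 1184.881 / 1.140 = 1039.369 m.
Total = 61.271 + 1039.369 = 1100.640 m.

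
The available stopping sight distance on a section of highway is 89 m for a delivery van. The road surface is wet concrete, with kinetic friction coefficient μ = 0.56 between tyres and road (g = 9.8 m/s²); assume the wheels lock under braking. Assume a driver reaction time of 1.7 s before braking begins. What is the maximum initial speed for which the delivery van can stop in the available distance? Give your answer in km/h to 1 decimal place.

a = μg = 0.56 × 9.8 = 5.488 m/s².
Stopping distance: v·t_r + v²/(2a) = 89 with t_r = 1.7 s and a = 5.488 m/s².
So v² + 18.659 v − 976.86 = 0.
Positive root: v = −a·t_r + √((a·t_r)² + 2a·d) = −9.330 + √(87.049 + 976.86) = 23.2876 m/s.
23.2876 m/s × 3.6 = 83.835 km/h.

Maximum speed ≈ 83.8 km/h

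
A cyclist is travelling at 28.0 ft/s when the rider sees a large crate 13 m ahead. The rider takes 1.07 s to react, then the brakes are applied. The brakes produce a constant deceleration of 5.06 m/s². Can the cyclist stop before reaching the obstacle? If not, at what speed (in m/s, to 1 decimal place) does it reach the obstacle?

28 ft/s × 0.3048 = 8.5344 m/s.
Reaction distance = 8.5344 × 1.07 = 9.132 m.
Braking distance needed to stop: v²/(2a) = 72.836 / 10.120 = 7.197 m, so total needed = 9.132 + 7.197 = 16.329 m > 13 m — it cannot stop.
Distance remaining when braking begins: 13 − 9.132 = 3.868 m.
v² = v₀² − 2a·d = 72.836 − 2 × 5.060 × 3.868 = 33.692 m²/s².
v = √33.692 = 5.804 m/s.

No — it strikes the obstacle at 5.8 m/s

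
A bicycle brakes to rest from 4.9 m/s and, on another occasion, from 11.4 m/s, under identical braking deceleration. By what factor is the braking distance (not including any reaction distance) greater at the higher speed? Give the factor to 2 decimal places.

Braking distance d = v²/(2a), so with a fixed, d ∝ v².
Factor = (11.4/4.9)² = 2.3265² = 5.4126.

Factor ≈ 5.41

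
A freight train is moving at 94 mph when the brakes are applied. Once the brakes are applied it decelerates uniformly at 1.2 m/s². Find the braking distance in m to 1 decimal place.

94 mph × 0.44704 = 42.0218 m/s.
Braking distance = v²/(2a) = 42.0218² / (2 × 1.200) = 1765.832 / 2.400 = 735.763 m.

Braking distance ≈ 735.8 m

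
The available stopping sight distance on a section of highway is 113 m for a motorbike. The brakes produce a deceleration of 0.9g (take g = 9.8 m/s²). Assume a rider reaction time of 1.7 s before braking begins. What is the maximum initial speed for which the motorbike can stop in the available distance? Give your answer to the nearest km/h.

Maximum speed ≈ 116 km/h

a = 0.9 × 9.8 = 8.820 m/s².
Stopping distance: v·t_r + v²/(2a) = 113 with t_r = 1.7 s and a = 8.820 m/s².
So v² + 29.988 v − 1993.32 = 0.
Positive root: v = −a·t_r + √((a·t_r)² + 2a·d) = −14.994 + √(224.820 + 1993.32) = 32.1031 m/s.
32.1031 m/s × 3.6 = 115.571 km/h.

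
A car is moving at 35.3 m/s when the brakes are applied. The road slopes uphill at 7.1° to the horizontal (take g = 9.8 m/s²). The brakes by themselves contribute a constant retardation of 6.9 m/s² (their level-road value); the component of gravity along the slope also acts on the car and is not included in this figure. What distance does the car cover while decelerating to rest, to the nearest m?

Gravity along the uphill slope adds to the braking deceleration: a_eff = 6.900 + 9.8·sin 7.1° = 6.900 + 1.211 = 8.111 m/s².
Braking distance = v²/(2a) = 35.3000² / (2 × 8.111) = 1246.090 / 16.222 = 76.815 m.

Braking distance ≈ 77 m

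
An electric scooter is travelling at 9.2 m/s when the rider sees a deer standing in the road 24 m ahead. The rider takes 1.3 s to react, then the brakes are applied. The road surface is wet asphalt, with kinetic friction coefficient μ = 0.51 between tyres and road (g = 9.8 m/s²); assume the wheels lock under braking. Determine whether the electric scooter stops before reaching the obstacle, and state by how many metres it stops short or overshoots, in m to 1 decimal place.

Yes — it stops 3.6 m short of the obstacle

a = μg = 0.51 × 9.8 = 4.998 m/s².
Reaction distance = 9.2000 × 1.3 = 11.960 m.
Braking distance = v²/(2a) = 84.640 / 9.996 = 8.467 m.
Total stopping distance = 11.960 + 8.467 = 20.427 m, vs 24 m available — it stops with 24 − 20.427 = 3.573 m to spare.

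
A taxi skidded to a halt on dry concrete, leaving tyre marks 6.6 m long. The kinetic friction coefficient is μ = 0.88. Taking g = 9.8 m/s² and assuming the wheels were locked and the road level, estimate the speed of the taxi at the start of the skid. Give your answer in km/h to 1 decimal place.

Initial speed ≈ 38.4 km/h

Deceleration a = μg = 0.88 × 9.8 = 8.624 m/s².
v = √(2a·d) = √(2 × 8.624 × 6.6) = √113.837 = 10.6694 m/s.
= 10.6694 × 3.6 = 38.410 km/h.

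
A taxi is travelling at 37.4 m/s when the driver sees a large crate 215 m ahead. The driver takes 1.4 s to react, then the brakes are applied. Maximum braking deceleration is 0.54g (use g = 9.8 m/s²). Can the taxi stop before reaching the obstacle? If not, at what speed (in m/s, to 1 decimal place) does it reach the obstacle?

a = 0.54 × 9.8 = 5.292 m/s².
Reaction distance = 37.4000 × 1.4 = 52.360 m.
Braking distance = v²/(2a) = 1398.760 / 10.584 = 132.158 m.
Total stopping distance = 52.360 + 132.158 = 184.518 m, vs 215 m available — it stops with 215 − 184.518 = 30.482 m to spare.

Yes — it stops about 30.5 m short of the obstacle, so it never reaches it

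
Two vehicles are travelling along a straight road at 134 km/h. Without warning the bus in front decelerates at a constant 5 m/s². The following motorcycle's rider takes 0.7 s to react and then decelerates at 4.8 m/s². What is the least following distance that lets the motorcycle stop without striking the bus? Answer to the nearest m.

134 km/h ÷ 3.6 = 37.2222 m/s.
Leader travels v²/(2a_L) = 1385.492 / 10.000 = 138.549 m before stopping.
Follower covers v·t_r = 37.2222 × 0.7 = 26.056 m while reacting, then v²/(2a_F) = 1385.492 / 9.600 = 144.322 m while braking, for a total of 26.056 + 144.322 = 170.378 m.
Since a_F ≤ a_L and the follower starts braking later, the follower is never slower than the leader, so the closest approach is when both have stopped.
Minimum gap = 170.378 − 138.549 = 31.829 m.

Minimum gap ≈ 32 m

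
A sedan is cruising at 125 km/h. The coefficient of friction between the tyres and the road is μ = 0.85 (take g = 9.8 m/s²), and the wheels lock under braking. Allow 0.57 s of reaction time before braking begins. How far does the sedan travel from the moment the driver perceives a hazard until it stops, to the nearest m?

125 km/h ÷ 3.6 = 34.7222 m/s.
a = μg = 0.85 × 9.8 = 8.330 m/s².
Reaction distance = v·t_r = 34.7222 × 0.57 = 19.792 m.
Braking distance = v²/(2a) = 34.7222² / (2 × 8.330) = 1205.631 / 16.660 = 72.367 m.
Total = 19.792 + 72.367 = 92.159 m.

Total stopping distance ≈ 92 m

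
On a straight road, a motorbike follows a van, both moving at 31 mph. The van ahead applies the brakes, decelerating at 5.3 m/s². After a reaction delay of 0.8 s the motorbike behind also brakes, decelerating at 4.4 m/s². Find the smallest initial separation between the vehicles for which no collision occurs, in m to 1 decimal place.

31 mph × 0.44704 = 13.8582 m/s.
Leader travels v²/(2a_L) = 192.050 / 10.600 = 18.118 m before stopping.
Follower covers v·t_r = 13.8582 × 0.8 = 11.087 m while reacting, then v²/(2a_F) = 192.050 / 8.800 = 21.824 m while braking, for a total of 11.087 + 21.824 = 32.911 m.
Since a_F ≤ a_L and the follower starts braking later, the follower is never slower than the leader, so the closest approach is when both have stopped.
Minimum gap = 32.911 − 18.118 = 14.793 m.

Minimum gap ≈ 14.8 m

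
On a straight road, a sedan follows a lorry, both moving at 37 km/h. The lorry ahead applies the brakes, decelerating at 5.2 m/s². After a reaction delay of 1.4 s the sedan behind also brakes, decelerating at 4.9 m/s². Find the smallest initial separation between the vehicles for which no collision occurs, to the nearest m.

Minimum gap ≈ 15 m

37 km/h ÷ 3.6 = 10.2778 m/s.
Leader travels v²/(2a_L) = 105.633 / 10.400 = 10.157 m before stopping.
Follower covers v·t_r = 10.2778 × 1.4 = 14.389 m while reacting, then v²/(2a_F) = 105.633 / 9.800 = 10.779 m while braking, for a total of 14.389 + 10.779 = 25.168 m.
Since a_F ≤ a_L and the follower starts braking later, the follower is never slower than the leader, so the closest approach is when both have stopped.
Minimum gap = 25.168 − 10.157 = 15.011 m.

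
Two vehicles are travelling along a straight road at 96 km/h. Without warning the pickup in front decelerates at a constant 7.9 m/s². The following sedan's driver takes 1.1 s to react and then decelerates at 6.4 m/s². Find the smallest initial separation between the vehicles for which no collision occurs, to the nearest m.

Minimum gap ≈ 40 m

96 km/h ÷ 3.6 = 26.6667 m/s.
Leader travels v²/(2a_L) = 711.113 / 15.800 = 45.007 m before stopping.
Follower covers v·t_r = 26.6667 × 1.1 = 29.333 m while reacting, then v²/(2a_F) = 711.113 / 12.800 = 55.556 m while braking, for a total of 29.333 + 55.556 = 84.889 m.
Since a_F ≤ a_L and the follower starts braking later, the follower is never slower than the leader, so the closest approach is when both have stopped.
Minimum gap = 84.889 − 45.007 = 39.882 m.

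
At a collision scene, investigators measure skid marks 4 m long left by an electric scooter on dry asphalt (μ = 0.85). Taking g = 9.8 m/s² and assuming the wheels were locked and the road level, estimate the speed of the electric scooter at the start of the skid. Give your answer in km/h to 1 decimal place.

Initial speed ≈ 29.4 km/h

Deceleration a = μg = 0.85 × 9.8 = 8.330 m/s².
v = √(2a·d) = √(2 × 8.330 × 4) = √66.640 = 8.1633 m/s.
= 8.1633 × 3.6 = 29.388 km/h.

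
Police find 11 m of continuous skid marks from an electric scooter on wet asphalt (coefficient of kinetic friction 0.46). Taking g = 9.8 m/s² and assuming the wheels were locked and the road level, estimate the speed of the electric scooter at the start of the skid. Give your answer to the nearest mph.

Deceleration a = μg = 0.46 × 9.8 = 4.508 m/s².
v = √(2a·d) = √(2 × 4.508 × 11) = √99.176 = 9.9587 m/s.
= 9.9587 ÷ 0.44704 = 22.277 mph.

Initial speed ≈ 22 mph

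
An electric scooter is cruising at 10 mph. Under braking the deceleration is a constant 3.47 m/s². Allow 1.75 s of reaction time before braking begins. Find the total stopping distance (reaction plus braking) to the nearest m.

Total stopping distance ≈ 11 m

10 mph × 0.44704 = 4.4704 m/s.
Reaction distance = v·t_r = 4.4704 × 1.75 = 7.823 m.
Braking distance = v²/(2a) = 4.4704² / (2 × 3.470) = 19.984 / 6.940 = 2.880 m.
Total = 7.823 + 2.880 = 10.703 m.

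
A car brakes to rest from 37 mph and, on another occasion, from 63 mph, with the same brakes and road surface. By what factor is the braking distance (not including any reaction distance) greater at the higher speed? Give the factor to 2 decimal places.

Braking distance d = v²/(2a), so with a fixed, d ∝ v².
Factor = (63/37)² = 1.7027² = 2.8992.

Factor ≈ 2.90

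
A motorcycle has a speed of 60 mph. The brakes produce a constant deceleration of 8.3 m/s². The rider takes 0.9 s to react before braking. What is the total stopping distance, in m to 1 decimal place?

Total stopping distance ≈ 67.5 m

60 mph × 0.44704 = 26.8224 m/s.
Reaction distance = v·t_r = 26.8224 × 0.9 = 24.140 m.
Braking distance = v²/(2a) = 26.8224² / (2 × 8.300) = 719.441 / 16.600 = 43.340 m.
Total = 24.140 + 43.340 = 67.480 m.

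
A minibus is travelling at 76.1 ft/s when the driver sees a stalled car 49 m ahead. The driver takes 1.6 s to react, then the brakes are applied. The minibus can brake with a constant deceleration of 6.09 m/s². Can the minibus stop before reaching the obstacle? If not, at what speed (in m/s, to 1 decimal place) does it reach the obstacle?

No — it strikes the obstacle at 19.8 m/s

76.1 ft/s × 0.3048 = 23.1953 m/s.
Reaction distance = 23.1953 × 1.6 = 37.112 m.
Braking distance needed to stop: v²/(2a) = 538.022 / 12.180 = 44.173 m, so total needed = 37.112 + 44.173 = 81.285 m > 49 m — it cannot stop.
Distance remaining when braking begins: 49 − 37.112 = 11.888 m.
v² = v₀² − 2a·d = 538.022 − 2 × 6.090 × 11.888 = 393.226 m²/s².
v = √393.226 = 19.830 m/s.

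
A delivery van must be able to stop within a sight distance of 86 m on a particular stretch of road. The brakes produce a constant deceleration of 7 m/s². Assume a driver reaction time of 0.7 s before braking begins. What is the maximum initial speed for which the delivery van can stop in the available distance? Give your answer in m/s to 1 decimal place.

Maximum speed ≈ 30.1 m/s

Stopping distance: v·t_r + v²/(2a) = 86 with t_r = 0.7 s and a = 7.000 m/s².
So v² + 9.800 v − 1204.00 = 0.
Positive root: v = −a·t_r + √((a·t_r)² + 2a·d) = −4.900 + √(24.010 + 1204.00) = 30.1430 m/s.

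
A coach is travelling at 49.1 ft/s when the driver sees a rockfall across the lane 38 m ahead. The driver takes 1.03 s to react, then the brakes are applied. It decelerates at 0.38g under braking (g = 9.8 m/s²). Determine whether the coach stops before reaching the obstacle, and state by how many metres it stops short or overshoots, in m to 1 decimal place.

No — it overshoots by 7.5 m

49.1 ft/s × 0.3048 = 14.9657 m/s.
a = 0.38 × 9.8 = 3.724 m/s².
Reaction distance = 14.9657 × 1.03 = 15.415 m.
Braking distance = v²/(2a) = 223.972 / 7.448 = 30.071 m.
Total stopping distance = 15.415 + 30.071 = 45.486 m, vs 38 m available — it cannot stop in time and overshoots by 45.486 − 38 = 7.486 m.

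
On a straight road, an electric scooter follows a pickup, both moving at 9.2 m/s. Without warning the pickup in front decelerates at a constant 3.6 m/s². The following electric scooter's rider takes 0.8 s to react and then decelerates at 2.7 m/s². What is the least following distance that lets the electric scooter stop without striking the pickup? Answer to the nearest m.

Leader travels v²/(2a_L) = 84.640 / 7.200 = 11.756 m before stopping.
Follower covers v·t_r = 9.2000 × 0.8 = 7.360 m while reacting, then v²/(2a_F) = 84.640 / 5.400 = 15.674 m while braking, for a total of 7.360 + 15.674 = 23.034 m.
Since a_F ≤ a_L and the follower starts braking later, the follower is never slower than the leader, so the closest approach is when both have stopped.
Minimum gap = 23.034 − 11.756 = 11.278 m.

Minimum gap ≈ 11 m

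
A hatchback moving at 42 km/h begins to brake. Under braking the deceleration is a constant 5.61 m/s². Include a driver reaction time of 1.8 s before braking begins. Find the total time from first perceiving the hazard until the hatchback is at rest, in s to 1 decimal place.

42 km/h ÷ 3.6 = 11.6667 m/s.
Braking time = v/a = 11.6667 / 5.610 = 2.080 s.
Total = 1.8 + 2.080 = 3.880 s.

Total time ≈ 3.9 s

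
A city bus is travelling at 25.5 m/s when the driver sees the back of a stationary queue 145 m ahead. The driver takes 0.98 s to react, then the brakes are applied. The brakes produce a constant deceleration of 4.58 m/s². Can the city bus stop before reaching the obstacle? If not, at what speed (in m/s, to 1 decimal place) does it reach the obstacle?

Yes — it stops about 49.0 m short of the obstacle, so it never reaches it

Reaction distance = 25.5000 × 0.98 = 24.990 m.
Braking distance = v²/(2a) = 650.250 / 9.160 = 70.988 m.
Total stopping distance = 24.990 + 70.988 = 95.978 m, vs 145 m available — it stops with 145 − 95.978 = 49.022 m to spare.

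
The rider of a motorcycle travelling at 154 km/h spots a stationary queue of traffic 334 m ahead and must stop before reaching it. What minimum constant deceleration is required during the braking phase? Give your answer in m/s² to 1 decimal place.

Required deceleration ≈ 2.7 m/s²

154 km/h ÷ 3.6 = 42.7778 m/s.
v² = 2a·d ⇒ a = v²/(2d) = 42.7778² / (2 × 334.000) = 1829.940 / 668.000 = 2.7394 m/s².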